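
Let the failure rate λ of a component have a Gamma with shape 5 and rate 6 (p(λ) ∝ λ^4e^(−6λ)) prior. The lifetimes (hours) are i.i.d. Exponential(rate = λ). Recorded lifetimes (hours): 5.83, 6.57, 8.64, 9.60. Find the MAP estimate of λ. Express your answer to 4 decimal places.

The Exponential(rate=λ) likelihood is ∝ λ^n e^(−λΣtᵢ). Here n = 4 and Σtᵢ = 5.83 + 6.57 + 8.64 + 9.60 = 30.64.
Posterior ∝ λ^4e^(−6λ) · λ^4e^(−30.64λ) = λ^8e^(−36.64λ), i.e. Gamma(9, 36.64).
Mode = (a−1)/b = 8/36.64 ≈ 0.2183.

λ̂_MAP = 0.2183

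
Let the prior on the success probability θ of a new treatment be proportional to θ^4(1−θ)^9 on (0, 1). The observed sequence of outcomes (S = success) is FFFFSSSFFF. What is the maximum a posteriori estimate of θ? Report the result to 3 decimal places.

θ̂_MAP = 0.304

The prior density ∝ θ^4(1−θ)^9 is the kernel of Beta(5, 10).
Data: 3 successes in 10 trials (from the sequence). The binomial likelihood contributes θ^3(1−θ)^7, so the posterior is Beta(5+3, 10+7) = Beta(8, 17).
For Beta(a, b) with a, b > 1 the mode is (a−1)/(a+b−2) = 7/23 ≈ 0.304.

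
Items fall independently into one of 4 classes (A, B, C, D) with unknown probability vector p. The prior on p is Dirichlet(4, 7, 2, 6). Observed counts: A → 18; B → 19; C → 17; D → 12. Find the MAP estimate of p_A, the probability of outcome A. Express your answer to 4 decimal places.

MAP estimate of p_A = 0.2593

The posterior is Dirichlet(αᵢ + nᵢ) = Dirichlet(22, 26, 19, 18).
For a Dirichlet(a₁,…,a_K) with all aᵢ > 1, the mode has j-th component (aⱼ − 1)/(Σaᵢ − K).
Here Σaᵢ = 85 and K = 4, so p_A = (22 − 1)/(85 − 4) = 21/81 ≈ 0.2593.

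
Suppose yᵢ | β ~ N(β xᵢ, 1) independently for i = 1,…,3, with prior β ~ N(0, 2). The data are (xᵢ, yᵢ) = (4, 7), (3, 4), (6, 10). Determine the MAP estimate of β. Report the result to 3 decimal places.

β̂_MAP = 1.626

log p(β | y) = −Σ(yᵢ − βxᵢ)²/(2·1) − β²/(2·2) + const.
Setting the derivative to zero: Σxᵢ(yᵢ − βxᵢ)/1 − β/2 = 0, so β = Σxᵢyᵢ / (Σxᵢ² + σ²/τ²).
Σxᵢyᵢ = 4·7 + 3·4 + 6·10 = 100; Σxᵢ² = 61; σ²/τ² = 0.5.
β̂_MAP = 100 / (61 + 0.5) = 100/61.5 ≈ 1.626.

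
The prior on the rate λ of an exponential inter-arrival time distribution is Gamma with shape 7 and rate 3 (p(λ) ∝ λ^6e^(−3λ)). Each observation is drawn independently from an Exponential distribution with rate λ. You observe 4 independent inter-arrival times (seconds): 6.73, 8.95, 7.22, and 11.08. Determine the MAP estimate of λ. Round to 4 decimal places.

The Exponential(rate=λ) likelihood is ∝ λ^n e^(−λΣtᵢ). Here n = 4 and Σtᵢ = 6.73 + 8.95 + 7.22 + 11.08 = 33.98.
Posterior ∝ λ^6e^(−3λ) · λ^4e^(−33.98λ) = λ^10e^(−36.98λ), i.e. Gamma(11, 36.98).
Mode = (a−1)/b = 10/36.98 ≈ 0.2704.

λ̂_MAP = 0.2704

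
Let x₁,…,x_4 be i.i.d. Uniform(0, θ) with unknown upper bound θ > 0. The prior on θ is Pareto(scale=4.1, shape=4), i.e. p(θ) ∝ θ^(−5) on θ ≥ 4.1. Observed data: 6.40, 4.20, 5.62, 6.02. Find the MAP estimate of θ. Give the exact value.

θ̂_MAP = 6.40

The Uniform(0, θ) likelihood is θ^(−n) for θ ≥ max(xᵢ), zero otherwise. Here max(xᵢ) = 6.40.
Posterior ∝ θ^(−5) · θ^(−4) = θ^(−9) on θ ≥ max(4.1, 6.40) = 6.40.
This density is strictly decreasing in θ, so the posterior mode lies at the lower boundary of the support.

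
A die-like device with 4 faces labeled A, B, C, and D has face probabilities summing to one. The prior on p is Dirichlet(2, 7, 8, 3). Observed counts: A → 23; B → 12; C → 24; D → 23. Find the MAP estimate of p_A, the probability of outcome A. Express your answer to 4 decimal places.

The posterior is Dirichlet(αᵢ + nᵢ) = Dirichlet(25, 19, 32, 26).
For a Dirichlet(a₁,…,a_K) with all aᵢ > 1, the mode has j-th component (aⱼ − 1)/(Σaᵢ − K).
Here Σaᵢ = 102 and K = 4, so p_A = (25 − 1)/(102 − 4) = 24/98 ≈ 0.2449.

MAP estimate of p_A = 0.2449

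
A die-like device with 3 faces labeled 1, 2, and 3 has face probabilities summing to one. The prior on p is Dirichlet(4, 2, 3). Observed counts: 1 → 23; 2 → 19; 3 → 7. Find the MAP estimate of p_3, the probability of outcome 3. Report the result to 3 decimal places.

MAP estimate: 0.164

The posterior is Dirichlet(αᵢ + nᵢ) = Dirichlet(27, 21, 10).
For a Dirichlet(a₁,…,a_K) with all aᵢ > 1, the mode has j-th component (aⱼ − 1)/(Σaᵢ − K).
Here Σaᵢ = 58 and K = 3, so p_3 = (10 − 1)/(58 − 3) = 9/55 ≈ 0.164.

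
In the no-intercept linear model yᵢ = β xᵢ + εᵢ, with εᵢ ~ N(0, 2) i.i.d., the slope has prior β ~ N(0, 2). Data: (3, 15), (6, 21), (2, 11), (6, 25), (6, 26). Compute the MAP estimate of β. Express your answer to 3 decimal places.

β̂_MAP = 4.090

log p(β | y) = −Σ(yᵢ − βxᵢ)²/(2·2) − β²/(2·2) + const.
Setting the derivative to zero: Σxᵢ(yᵢ − βxᵢ)/2 − β/2 = 0, so β = Σxᵢyᵢ / (Σxᵢ² + σ²/τ²).
Σxᵢyᵢ = 3·15 + 6·21 + 2·11 + 6·25 + 6·26 = 499; Σxᵢ² = 121; σ²/τ² = 1.
β̂_MAP = 499 / (121 + 1) = 499/122 ≈ 4.090.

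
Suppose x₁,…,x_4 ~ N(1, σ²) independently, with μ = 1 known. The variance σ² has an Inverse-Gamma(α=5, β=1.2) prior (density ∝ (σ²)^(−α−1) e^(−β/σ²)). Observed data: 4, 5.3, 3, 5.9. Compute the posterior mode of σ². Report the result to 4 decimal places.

σ̂²_MAP = 3.6188

Sum of squared deviations about the known mean: SS = (4−1)² + (5.3−1)² + (3−1)² + (5.9−1)² = 55.5.
The Normal likelihood contributes (σ²)^(−n/2) exp(−SS/(2σ²)), so the posterior is Inverse-Gamma(α + n/2, β + SS/2) = Inverse-Gamma(7, 28.95).
The mode of Inverse-Gamma(a, b) is b/(a+1) = 28.95/8 ≈ 3.6188.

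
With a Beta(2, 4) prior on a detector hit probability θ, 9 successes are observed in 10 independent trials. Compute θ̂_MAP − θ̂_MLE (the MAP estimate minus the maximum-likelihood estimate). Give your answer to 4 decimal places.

Posterior is Beta(11, 5); MAP = (11−1)/(16−2) = 10/14 ≈ 0.71429.
MLE ignores the prior: θ̂_MLE = k/n = 9/10 ≈ 0.90000.
Difference = 10/14 − 9/10 = -13/70 ≈ -0.1857.

MAP − MLE = -0.1857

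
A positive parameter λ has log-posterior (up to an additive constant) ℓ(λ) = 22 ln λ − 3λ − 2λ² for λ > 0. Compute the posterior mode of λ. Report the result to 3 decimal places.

ℓ'(λ) = 22/λ − 3 − 4λ. Setting this to zero and multiplying by λ: 4λ² + 3λ − 22 = 0.
λ = (−3 + √(3² + 4·4·22)) / (2·4) = (−3 + √361) / 8 = (−3 + 19)/8 = 2.
ℓ''(λ) = −22/λ² − 4 < 0, confirming a maximum.

λ̂_MAP = 2.000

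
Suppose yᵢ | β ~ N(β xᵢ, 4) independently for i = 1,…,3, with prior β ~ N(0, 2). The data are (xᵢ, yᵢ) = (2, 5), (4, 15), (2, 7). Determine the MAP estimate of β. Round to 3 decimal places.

log p(β | y) = −Σ(yᵢ − βxᵢ)²/(2·4) − β²/(2·2) + const.
Setting the derivative to zero: Σxᵢ(yᵢ − βxᵢ)/4 − β/2 = 0, so β = Σxᵢyᵢ / (Σxᵢ² + σ²/τ²).
Σxᵢyᵢ = 2·5 + 4·15 + 2·7 = 84; Σxᵢ² = 24; σ²/τ² = 2.
β̂_MAP = 84 / (24 + 2) = 84/26 ≈ 3.231.

β̂_MAP = 3.231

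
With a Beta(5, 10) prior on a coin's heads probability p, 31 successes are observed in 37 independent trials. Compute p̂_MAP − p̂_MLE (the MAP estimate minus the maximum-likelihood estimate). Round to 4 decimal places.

MAP − MLE = -0.1378

Posterior is Beta(36, 16); MAP = (36−1)/(52−2) = 35/50 ≈ 0.70000.
MLE ignores the prior: p̂_MLE = k/n = 31/37 ≈ 0.83784.
Difference = 35/50 − 31/37 = -51/370 ≈ -0.1378.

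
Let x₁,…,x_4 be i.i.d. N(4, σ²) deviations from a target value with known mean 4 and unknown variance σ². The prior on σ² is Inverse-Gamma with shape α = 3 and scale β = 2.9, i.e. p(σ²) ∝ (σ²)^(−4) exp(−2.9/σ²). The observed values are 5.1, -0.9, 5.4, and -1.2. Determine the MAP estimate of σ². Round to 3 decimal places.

Sum of squared deviations about the known mean: SS = (5.1−4)² + (-0.9−4)² + (5.4−4)² + (-1.2−4)² = 54.22.
The Normal likelihood contributes (σ²)^(−n/2) exp(−SS/(2σ²)), so the posterior is Inverse-Gamma(α + n/2, β + SS/2) = Inverse-Gamma(5, 30.01).
The mode of Inverse-Gamma(a, b) is b/(a+1) = 30.01/6 ≈ 5.002.

σ̂²_MAP = 5.002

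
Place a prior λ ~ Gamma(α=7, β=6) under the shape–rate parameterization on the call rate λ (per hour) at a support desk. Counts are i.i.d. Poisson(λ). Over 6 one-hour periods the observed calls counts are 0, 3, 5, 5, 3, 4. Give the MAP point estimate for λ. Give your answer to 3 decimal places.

Σxᵢ = 0+3+5+5+3+4 = 20, with n = 6.
Posterior ∝ λ^6e^(−6λ) · λ^20e^(−6λ) = λ^26e^(−12λ), i.e. Gamma(shape=27, rate=12).
The mode of a Gamma(a, b) with a ≥ 1 (shape–rate) is (a−1)/b = 26/12 ≈ 2.167.

λ̂_MAP = 2.167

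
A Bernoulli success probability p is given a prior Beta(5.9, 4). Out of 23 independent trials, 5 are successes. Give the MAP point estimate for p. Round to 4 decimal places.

Prior: Beta(5.9, 4).
Data: 5 successes in 23 trials. The binomial likelihood contributes p^5(1−p)^18, so the posterior is Beta(5.9+5, 4+18) = Beta(10.9, 22).
For Beta(a, b) with a, b > 1 the mode is (a−1)/(a+b−2) = 9.9/30.9 ≈ 0.3204.

p̂_MAP = 0.3204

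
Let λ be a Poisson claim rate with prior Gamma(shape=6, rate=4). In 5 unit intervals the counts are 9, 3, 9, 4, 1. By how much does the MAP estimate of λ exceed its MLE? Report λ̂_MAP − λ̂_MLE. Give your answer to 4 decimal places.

Σxᵢ = 26. Posterior is Gamma(32, 9); MAP = (32−1)/9 = 31/9 ≈ 3.44444.
MLE = x̄ = 26/5 ≈ 5.20000.
Difference = 31/9 − 26/5 = -79/45 ≈ -1.7556.

MAP − MLE = -1.7556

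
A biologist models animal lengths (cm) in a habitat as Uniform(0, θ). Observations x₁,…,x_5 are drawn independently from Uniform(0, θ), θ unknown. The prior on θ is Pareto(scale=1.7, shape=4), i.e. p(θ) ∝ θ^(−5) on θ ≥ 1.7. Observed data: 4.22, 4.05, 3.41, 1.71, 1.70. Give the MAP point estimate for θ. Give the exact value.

The Uniform(0, θ) likelihood is θ^(−n) for θ ≥ max(xᵢ), zero otherwise. Here max(xᵢ) = 4.22.
Posterior ∝ θ^(−5) · θ^(−5) = θ^(−10) on θ ≥ max(1.7, 4.22) = 4.22.
This density is strictly decreasing in θ, so the posterior mode lies at the lower boundary of the support.

θ̂_MAP = 4.22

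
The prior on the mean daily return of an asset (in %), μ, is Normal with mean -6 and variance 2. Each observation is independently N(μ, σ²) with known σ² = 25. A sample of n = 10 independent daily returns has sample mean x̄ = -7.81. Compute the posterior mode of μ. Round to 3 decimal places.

μ̂_MAP = -6.804

n = 10, x̄ = -7.81.
For a Normal prior and Normal likelihood with known variance, the posterior is Normal; its mode equals its mean, the precision-weighted average.
Prior precision 1/σ₀² = 1/2 = 0.5; data precision n/σ² = 10/25 = 0.4.
μ̂ = (0.5·(-6) + 0.4·(-7.81)) / (0.5 + 0.4) = (-6.124)/0.9 = -1531/225 ≈ -6.804.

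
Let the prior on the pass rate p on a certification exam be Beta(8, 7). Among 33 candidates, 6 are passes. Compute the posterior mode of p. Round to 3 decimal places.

p̂_MAP = 0.283

Prior: Beta(8, 7).
Data: 6 successes in 33 trials. The binomial likelihood contributes p^6(1−p)^27, so the posterior is Beta(8+6, 7+27) = Beta(14, 34).
For Beta(a, b) with a, b > 1 the mode is (a−1)/(a+b−2) = 13/46 ≈ 0.283.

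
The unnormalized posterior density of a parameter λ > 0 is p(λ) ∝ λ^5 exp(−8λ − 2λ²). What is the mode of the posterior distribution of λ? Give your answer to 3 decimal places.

λ̂_MAP = 0.500

ℓ'(λ) = 5/λ − 8 − 4λ. Setting this to zero and multiplying by λ: 4λ² + 8λ − 5 = 0.
λ = (−8 + √(8² + 4·4·5)) / (2·4) = (−8 + √144) / 8 = (−8 + 12)/8 = 1/2.
ℓ''(λ) = −5/λ² − 4 < 0, confirming a maximum.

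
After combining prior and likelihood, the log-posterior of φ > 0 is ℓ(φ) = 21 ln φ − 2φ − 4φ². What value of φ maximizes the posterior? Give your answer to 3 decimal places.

ℓ'(φ) = 21/φ − 2 − 8φ. Setting this to zero and multiplying by φ: 8φ² + 2φ − 21 = 0.
φ = (−2 + √(2² + 4·8·21)) / (2·8) = (−2 + √676) / 16 = (−2 + 26)/16 = 3/2.
ℓ''(φ) = −21/φ² − 8 < 0, confirming a maximum.

φ̂_MAP = 1.500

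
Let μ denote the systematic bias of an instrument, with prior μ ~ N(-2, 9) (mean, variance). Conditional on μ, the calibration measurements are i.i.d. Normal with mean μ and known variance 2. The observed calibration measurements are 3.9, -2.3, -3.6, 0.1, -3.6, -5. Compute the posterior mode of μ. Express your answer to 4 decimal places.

n = 6; x̄ = (3.9 + (-2.3) + (-3.6) + 0.1 + (-3.6) + (-5))/6 = -10.5/6 = -1.75.
For a Normal prior and Normal likelihood with known variance, the posterior is Normal; its mode equals its mean, the precision-weighted average.
Prior precision 1/σ₀² = 1/9; data precision n/σ² = 6/2 = 3.
μ̂ = ((1/9)·(-2) + 3·(-1.75)) / (1/9 + 3) = (-197/36)/(28/9) = -197/112 ≈ -1.7589.

μ̂_MAP = -1.7589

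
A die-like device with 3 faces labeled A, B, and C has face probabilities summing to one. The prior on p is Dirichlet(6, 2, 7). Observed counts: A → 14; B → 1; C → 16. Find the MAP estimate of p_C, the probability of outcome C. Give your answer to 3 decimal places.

MAP estimate of p_C = 0.512

The posterior is Dirichlet(αᵢ + nᵢ) = Dirichlet(20, 3, 23).
For a Dirichlet(a₁,…,a_K) with all aᵢ > 1, the mode has j-th component (aⱼ − 1)/(Σaᵢ − K).
Here Σaᵢ = 46 and K = 3, so p_C = (23 − 1)/(46 − 3) = 22/43 ≈ 0.512.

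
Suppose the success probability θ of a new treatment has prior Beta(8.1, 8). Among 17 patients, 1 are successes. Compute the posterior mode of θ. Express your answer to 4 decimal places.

θ̂_MAP = 0.2605

Prior: Beta(8.1, 8).
Data: 1 success in 17 trials. The binomial likelihood contributes θ(1−θ)^16, so the posterior is Beta(8.1+1, 8+16) = Beta(9.1, 24).
For Beta(a, b) with a, b > 1 the mode is (a−1)/(a+b−2) = 8.1/31.1 ≈ 0.2605.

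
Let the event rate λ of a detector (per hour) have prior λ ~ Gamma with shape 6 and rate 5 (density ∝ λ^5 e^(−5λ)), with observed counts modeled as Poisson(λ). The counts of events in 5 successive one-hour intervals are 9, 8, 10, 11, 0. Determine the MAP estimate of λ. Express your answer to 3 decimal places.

λ̂_MAP = 4.300

Σxᵢ = 9+8+10+11+0 = 38, with n = 5.
Posterior ∝ λ^5e^(−5λ) · λ^38e^(−5λ) = λ^43e^(−10λ), i.e. Gamma(shape=44, rate=10).
The mode of a Gamma(a, b) with a ≥ 1 (shape–rate) is (a−1)/b = 43/10 ≈ 4.300.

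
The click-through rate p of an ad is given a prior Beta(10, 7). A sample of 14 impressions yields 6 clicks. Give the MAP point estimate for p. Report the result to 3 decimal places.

Prior: Beta(10, 7).
Data: 6 successes in 14 trials. The binomial likelihood contributes p^6(1−p)^8, so the posterior is Beta(10+6, 7+8) = Beta(16, 15).
For Beta(a, b) with a, b > 1 the mode is (a−1)/(a+b−2) = 15/29 ≈ 0.517.

p̂_MAP = 0.517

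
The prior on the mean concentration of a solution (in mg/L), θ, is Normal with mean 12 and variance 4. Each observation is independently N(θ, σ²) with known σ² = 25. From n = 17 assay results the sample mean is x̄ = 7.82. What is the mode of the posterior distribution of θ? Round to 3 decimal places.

θ̂_MAP = 8.944

n = 17, x̄ = 7.82.
For a Normal prior and Normal likelihood with known variance, the posterior is Normal; its mode equals its mean, the precision-weighted average.
Prior precision 1/σ₀² = 1/4 = 0.25; data precision n/σ² = 17/25 = 0.68.
θ̂ = (0.25·12 + 0.68·7.82) / (0.25 + 0.68) = 8.3176/0.93 = 20794/2325 ≈ 8.944.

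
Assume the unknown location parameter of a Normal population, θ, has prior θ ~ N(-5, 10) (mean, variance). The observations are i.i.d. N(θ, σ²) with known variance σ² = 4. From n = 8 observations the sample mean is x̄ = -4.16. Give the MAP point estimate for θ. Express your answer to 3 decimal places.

n = 8, x̄ = -4.16.
For a Normal prior and Normal likelihood with known variance, the posterior is Normal; its mode equals its mean, the precision-weighted average.
Prior precision 1/σ₀² = 1/10 = 0.1; data precision n/σ² = 8/4 = 2.
θ̂ = (0.1·(-5) + 2·(-4.16)) / (0.1 + 2) = (-8.82)/2.1 = -4.200.

θ̂_MAP = -4.200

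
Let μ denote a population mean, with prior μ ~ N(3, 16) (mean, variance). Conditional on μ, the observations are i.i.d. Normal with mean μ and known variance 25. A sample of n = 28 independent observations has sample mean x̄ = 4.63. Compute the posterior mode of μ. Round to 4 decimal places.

μ̂_MAP = 4.5438

n = 28, x̄ = 4.63.
For a Normal prior and Normal likelihood with known variance, the posterior is Normal; its mode equals its mean, the precision-weighted average.
Prior precision 1/σ₀² = 1/16 = 0.0625; data precision n/σ² = 28/25 = 1.12.
μ̂ = (0.0625·3 + 1.12·4.63) / (0.0625 + 1.12) = 5.3731/1.1825 = 53731/11825 ≈ 4.5438.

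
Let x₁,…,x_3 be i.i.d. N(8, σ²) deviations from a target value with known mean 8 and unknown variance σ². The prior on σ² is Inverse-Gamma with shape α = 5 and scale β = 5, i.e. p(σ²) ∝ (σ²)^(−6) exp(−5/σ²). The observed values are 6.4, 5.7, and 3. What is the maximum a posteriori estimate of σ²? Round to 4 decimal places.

σ̂²_MAP = 2.8567

Sum of squared deviations about the known mean: SS = (6.4−8)² + (5.7−8)² + (3−8)² = 32.85.
The Normal likelihood contributes (σ²)^(−n/2) exp(−SS/(2σ²)), so the posterior is Inverse-Gamma(α + n/2, β + SS/2) = Inverse-Gamma(6.5, 21.425).
The mode of Inverse-Gamma(a, b) is b/(a+1) = 21.425/7.5 ≈ 2.8567.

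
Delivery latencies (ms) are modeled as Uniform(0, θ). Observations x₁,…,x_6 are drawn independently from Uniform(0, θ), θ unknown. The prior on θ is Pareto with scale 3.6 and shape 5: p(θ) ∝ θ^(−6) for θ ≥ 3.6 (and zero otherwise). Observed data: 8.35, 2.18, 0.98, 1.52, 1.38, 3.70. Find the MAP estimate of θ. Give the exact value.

θ̂_MAP = 8.35

The Uniform(0, θ) likelihood is θ^(−n) for θ ≥ max(xᵢ), zero otherwise. Here max(xᵢ) = 8.35.
Posterior ∝ θ^(−6) · θ^(−6) = θ^(−12) on θ ≥ max(3.6, 8.35) = 8.35.
This density is strictly decreasing in θ, so the posterior mode lies at the lower boundary of the support.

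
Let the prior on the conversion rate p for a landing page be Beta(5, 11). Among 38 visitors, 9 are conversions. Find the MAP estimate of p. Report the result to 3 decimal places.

p̂_MAP = 0.250

Prior: Beta(5, 11).
Data: 9 successes in 38 trials. The binomial likelihood contributes p^9(1−p)^29, so the posterior is Beta(5+9, 11+29) = Beta(14, 40).
For Beta(a, b) with a, b > 1 the mode is (a−1)/(a+b−2) = 13/52 ≈ 0.250.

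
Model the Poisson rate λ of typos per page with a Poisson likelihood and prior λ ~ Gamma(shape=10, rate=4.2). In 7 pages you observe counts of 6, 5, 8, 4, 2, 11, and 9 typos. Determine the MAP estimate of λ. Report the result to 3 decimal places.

Σxᵢ = 6+5+8+4+2+11+9 = 45, with n = 7.
Posterior ∝ λ^9e^(−4.2λ) · λ^45e^(−7λ) = λ^54e^(−11.2λ), i.e. Gamma(shape=55, rate=11.2).
The mode of a Gamma(a, b) with a ≥ 1 (shape–rate) is (a−1)/b = 54/11.2 ≈ 4.821.

λ̂_MAP = 4.821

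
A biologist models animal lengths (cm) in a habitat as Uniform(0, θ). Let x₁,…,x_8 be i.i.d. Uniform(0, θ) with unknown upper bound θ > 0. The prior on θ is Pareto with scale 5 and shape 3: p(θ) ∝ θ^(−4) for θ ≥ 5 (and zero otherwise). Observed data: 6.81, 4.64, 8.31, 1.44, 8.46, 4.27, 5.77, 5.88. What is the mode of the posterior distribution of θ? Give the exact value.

The Uniform(0, θ) likelihood is θ^(−n) for θ ≥ max(xᵢ), zero otherwise. Here max(xᵢ) = 8.46.
Posterior ∝ θ^(−4) · θ^(−8) = θ^(−12) on θ ≥ max(5, 8.46) = 8.46.
This density is strictly decreasing in θ, so the posterior mode lies at the lower boundary of the support.

θ̂_MAP = 8.46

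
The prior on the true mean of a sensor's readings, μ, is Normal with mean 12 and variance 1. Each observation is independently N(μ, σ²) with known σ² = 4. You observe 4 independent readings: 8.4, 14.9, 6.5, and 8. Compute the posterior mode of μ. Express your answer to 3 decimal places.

n = 4; x̄ = (8.4 + 14.9 + 6.5 + 8)/4 = 37.8/4 = 9.45.
For a Normal prior and Normal likelihood with known variance, the posterior is Normal; its mode equals its mean, the precision-weighted average.
Prior precision 1/σ₀² = 1/1 = 1; data precision n/σ² = 4/4 = 1.
μ̂ = (1·12 + 1·9.45) / (1 + 1) = 21.45/2 = 10.725.

μ̂_MAP = 10.725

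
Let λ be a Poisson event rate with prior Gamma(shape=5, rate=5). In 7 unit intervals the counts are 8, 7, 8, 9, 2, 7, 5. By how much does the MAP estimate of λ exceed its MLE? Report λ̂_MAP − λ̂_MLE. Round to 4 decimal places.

MAP − MLE = -2.4048

Σxᵢ = 46. Posterior is Gamma(51, 12); MAP = (51−1)/12 = 50/12 ≈ 4.16667.
MLE = x̄ = 46/7 ≈ 6.57143.
Difference = 50/12 − 46/7 = -101/42 ≈ -2.4048.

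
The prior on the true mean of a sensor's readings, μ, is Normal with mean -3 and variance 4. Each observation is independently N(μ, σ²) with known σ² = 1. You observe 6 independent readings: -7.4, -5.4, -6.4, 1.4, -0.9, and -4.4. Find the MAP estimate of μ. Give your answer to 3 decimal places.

μ̂_MAP = -3.816

n = 6; x̄ = ((-7.4) + (-5.4) + (-6.4) + 1.4 + (-0.9) + (-4.4))/6 = -23.1/6 = -3.85.
For a Normal prior and Normal likelihood with known variance, the posterior is Normal; its mode equals its mean, the precision-weighted average.
Prior precision 1/σ₀² = 1/4 = 0.25; data precision n/σ² = 6/1 = 6.
μ̂ = (0.25·(-3) + 6·(-3.85)) / (0.25 + 6) = (-23.85)/6.25 = -3.816.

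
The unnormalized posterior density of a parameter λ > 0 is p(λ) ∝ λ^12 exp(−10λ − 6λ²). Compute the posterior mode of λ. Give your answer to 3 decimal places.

ℓ'(λ) = 12/λ − 10 − 12λ. Setting this to zero and multiplying by λ: 12λ² + 10λ − 12 = 0.
λ = (−10 + √(10² + 4·12·12)) / (2·12) = (−10 + √676) / 24 = (−10 + 26)/24 = 2/3.
ℓ''(λ) = −12/λ² − 12 < 0, confirming a maximum.

λ̂_MAP = 0.667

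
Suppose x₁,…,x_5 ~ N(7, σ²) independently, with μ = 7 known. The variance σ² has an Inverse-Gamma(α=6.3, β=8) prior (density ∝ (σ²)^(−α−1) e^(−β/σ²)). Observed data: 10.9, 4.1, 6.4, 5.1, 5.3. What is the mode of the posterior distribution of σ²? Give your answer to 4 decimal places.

σ̂²_MAP = 2.3714

Sum of squared deviations about the known mean: SS = (10.9−7)² + (4.1−7)² + (6.4−7)² + (5.1−7)² + (5.3−7)² = 30.48.
The Normal likelihood contributes (σ²)^(−n/2) exp(−SS/(2σ²)), so the posterior is Inverse-Gamma(α + n/2, β + SS/2) = Inverse-Gamma(8.8, 23.24).
The mode of Inverse-Gamma(a, b) is b/(a+1) = 23.24/9.8 ≈ 2.3714.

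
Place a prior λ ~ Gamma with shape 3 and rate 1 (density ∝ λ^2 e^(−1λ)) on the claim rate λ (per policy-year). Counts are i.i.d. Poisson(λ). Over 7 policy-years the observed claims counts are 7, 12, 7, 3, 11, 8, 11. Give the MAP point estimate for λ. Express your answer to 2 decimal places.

λ̂_MAP = 7.63

Σxᵢ = 7+12+7+3+11+8+11 = 59, with n = 7.
Posterior ∝ λ^2e^(−1λ) · λ^59e^(−7λ) = λ^61e^(−8λ), i.e. Gamma(shape=62, rate=8).
The mode of a Gamma(a, b) with a ≥ 1 (shape–rate) is (a−1)/b = 61/8 ≈ 7.63.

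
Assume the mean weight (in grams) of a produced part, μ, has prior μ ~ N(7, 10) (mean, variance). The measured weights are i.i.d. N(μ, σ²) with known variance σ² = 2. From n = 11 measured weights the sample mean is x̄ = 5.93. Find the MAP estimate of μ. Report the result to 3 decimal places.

n = 11, x̄ = 5.93.
For a Normal prior and Normal likelihood with known variance, the posterior is Normal; its mode equals its mean, the precision-weighted average.
Prior precision 1/σ₀² = 1/10 = 0.1; data precision n/σ² = 11/2 = 5.5.
μ̂ = (0.1·7 + 5.5·5.93) / (0.1 + 5.5) = 33.315/5.6 = 6663/1120 ≈ 5.949.

μ̂_MAP = 5.949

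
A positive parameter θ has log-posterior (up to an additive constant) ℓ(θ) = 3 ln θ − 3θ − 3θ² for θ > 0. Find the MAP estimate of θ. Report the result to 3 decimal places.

θ̂_MAP = 0.500

ℓ'(θ) = 3/θ − 3 − 6θ. Setting this to zero and multiplying by θ: 6θ² + 3θ − 3 = 0.
θ = (−3 + √(3² + 4·6·3)) / (2·6) = (−3 + √81) / 12 = (−3 + 9)/12 = 1/2.
ℓ''(θ) = −3/θ² − 6 < 0, confirming a maximum.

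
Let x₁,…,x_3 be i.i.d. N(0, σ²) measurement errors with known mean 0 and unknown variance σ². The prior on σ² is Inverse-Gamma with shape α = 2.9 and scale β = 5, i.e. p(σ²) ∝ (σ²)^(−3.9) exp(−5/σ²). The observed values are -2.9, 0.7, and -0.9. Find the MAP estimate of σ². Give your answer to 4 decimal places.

Sum of squared deviations about the known mean: SS = (-2.9−0)² + (0.7−0)² + (-0.9−0)² = 9.71.
The Normal likelihood contributes (σ²)^(−n/2) exp(−SS/(2σ²)), so the posterior is Inverse-Gamma(α + n/2, β + SS/2) = Inverse-Gamma(4.4, 9.855).
The mode of Inverse-Gamma(a, b) is b/(a+1) = 9.855/5.4 ≈ 1.8250.

σ̂²_MAP = 1.8250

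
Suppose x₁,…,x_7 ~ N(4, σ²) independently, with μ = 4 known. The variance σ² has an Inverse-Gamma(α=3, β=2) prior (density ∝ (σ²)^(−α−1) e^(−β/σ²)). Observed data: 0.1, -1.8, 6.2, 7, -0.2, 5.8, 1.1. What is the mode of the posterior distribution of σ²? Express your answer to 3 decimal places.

Sum of squared deviations about the known mean: SS = (0.1−4)² + (-1.8−4)² + (6.2−4)² + (7−4)² + (-0.2−4)² + (5.8−4)² + (1.1−4)² = 91.98.
The Normal likelihood contributes (σ²)^(−n/2) exp(−SS/(2σ²)), so the posterior is Inverse-Gamma(α + n/2, β + SS/2) = Inverse-Gamma(6.5, 47.99).
The mode of Inverse-Gamma(a, b) is b/(a+1) = 47.99/7.5 ≈ 6.399.

σ̂²_MAP = 6.399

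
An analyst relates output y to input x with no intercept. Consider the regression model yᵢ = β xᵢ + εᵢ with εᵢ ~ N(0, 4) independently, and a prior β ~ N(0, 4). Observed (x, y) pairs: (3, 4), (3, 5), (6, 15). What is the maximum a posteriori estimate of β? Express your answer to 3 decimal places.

log p(β | y) = −Σ(yᵢ − βxᵢ)²/(2·4) − β²/(2·4) + const.
Setting the derivative to zero: Σxᵢ(yᵢ − βxᵢ)/4 − β/4 = 0, so β = Σxᵢyᵢ / (Σxᵢ² + σ²/τ²).
Σxᵢyᵢ = 3·4 + 3·5 + 6·15 = 117; Σxᵢ² = 54; σ²/τ² = 1.
β̂_MAP = 117 / (54 + 1) = 117/55 ≈ 2.127.

β̂_MAP = 2.127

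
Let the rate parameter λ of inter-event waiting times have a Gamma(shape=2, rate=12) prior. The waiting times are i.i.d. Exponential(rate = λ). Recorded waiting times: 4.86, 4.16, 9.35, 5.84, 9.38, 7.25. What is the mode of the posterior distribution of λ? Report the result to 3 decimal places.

The Exponential(rate=λ) likelihood is ∝ λ^n e^(−λΣtᵢ). Here n = 6 and Σtᵢ = 4.86 + 4.16 + 9.35 + 5.84 + 9.38 + 7.25 = 40.84.
Posterior ∝ λe^(−12λ) · λ^6e^(−40.84λ) = λ^7e^(−52.84λ), i.e. Gamma(8, 52.84).
Mode = (a−1)/b = 7/52.84 ≈ 0.132.

λ̂_MAP = 0.132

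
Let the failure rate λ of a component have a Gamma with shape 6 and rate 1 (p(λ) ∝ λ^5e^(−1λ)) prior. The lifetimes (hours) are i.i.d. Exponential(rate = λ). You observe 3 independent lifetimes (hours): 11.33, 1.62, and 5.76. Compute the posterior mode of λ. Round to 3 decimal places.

λ̂_MAP = 0.406

The Exponential(rate=λ) likelihood is ∝ λ^n e^(−λΣtᵢ). Here n = 3 and Σtᵢ = 11.33 + 1.62 + 5.76 = 18.71.
Posterior ∝ λ^5e^(−1λ) · λ^3e^(−18.71λ) = λ^8e^(−19.71λ), i.e. Gamma(9, 19.71).
Mode = (a−1)/b = 8/19.71 ≈ 0.406.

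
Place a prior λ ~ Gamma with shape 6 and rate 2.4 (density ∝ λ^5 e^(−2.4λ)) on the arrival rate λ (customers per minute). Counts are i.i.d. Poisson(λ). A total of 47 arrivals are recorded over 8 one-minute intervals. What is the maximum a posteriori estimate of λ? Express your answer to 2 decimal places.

Σxᵢ = 47, n = 8.
Posterior ∝ λ^5e^(−2.4λ) · λ^47e^(−8λ) = λ^52e^(−10.4λ), i.e. Gamma(shape=53, rate=10.4).
The mode of a Gamma(a, b) with a ≥ 1 (shape–rate) is (a−1)/b = 52/10.4 ≈ 5.00.

λ̂_MAP = 5.00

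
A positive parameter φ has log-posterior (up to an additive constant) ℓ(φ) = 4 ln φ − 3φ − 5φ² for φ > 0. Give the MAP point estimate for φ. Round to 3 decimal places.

φ̂_MAP = 0.500

ℓ'(φ) = 4/φ − 3 − 10φ. Setting this to zero and multiplying by φ: 10φ² + 3φ − 4 = 0.
φ = (−3 + √(3² + 4·10·4)) / (2·10) = (−3 + √169) / 20 = (−3 + 13)/20 = 1/2.
ℓ''(φ) = −4/φ² − 10 < 0, confirming a maximum.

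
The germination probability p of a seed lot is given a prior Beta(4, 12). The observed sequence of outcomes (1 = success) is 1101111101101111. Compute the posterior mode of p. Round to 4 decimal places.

p̂_MAP = 0.5333

Prior: Beta(4, 12).
Data: 13 successes in 16 trials (from the sequence). The binomial likelihood contributes p^13(1−p)^3, so the posterior is Beta(4+13, 12+3) = Beta(17, 15).
For Beta(a, b) with a, b > 1 the mode is (a−1)/(a+b−2) = 16/30 ≈ 0.5333.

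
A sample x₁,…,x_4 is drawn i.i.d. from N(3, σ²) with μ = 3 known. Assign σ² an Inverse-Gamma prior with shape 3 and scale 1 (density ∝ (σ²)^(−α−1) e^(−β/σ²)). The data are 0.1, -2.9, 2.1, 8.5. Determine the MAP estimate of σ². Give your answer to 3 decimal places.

σ̂²_MAP = 6.357

Sum of squared deviations about the known mean: SS = (0.1−3)² + (-2.9−3)² + (2.1−3)² + (8.5−3)² = 74.28.
The Normal likelihood contributes (σ²)^(−n/2) exp(−SS/(2σ²)), so the posterior is Inverse-Gamma(α + n/2, β + SS/2) = Inverse-Gamma(5, 38.14).
The mode of Inverse-Gamma(a, b) is b/(a+1) = 38.14/6 ≈ 6.357.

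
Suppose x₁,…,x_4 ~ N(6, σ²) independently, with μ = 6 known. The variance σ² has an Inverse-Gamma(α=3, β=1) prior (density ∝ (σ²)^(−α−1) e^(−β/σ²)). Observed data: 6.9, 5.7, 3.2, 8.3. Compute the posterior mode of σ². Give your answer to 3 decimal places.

Sum of squared deviations about the known mean: SS = (6.9−6)² + (5.7−6)² + (3.2−6)² + (8.3−6)² = 14.03.
The Normal likelihood contributes (σ²)^(−n/2) exp(−SS/(2σ²)), so the posterior is Inverse-Gamma(α + n/2, β + SS/2) = Inverse-Gamma(5, 8.015).
The mode of Inverse-Gamma(a, b) is b/(a+1) = 8.015/6 ≈ 1.336.

σ̂²_MAP = 1.336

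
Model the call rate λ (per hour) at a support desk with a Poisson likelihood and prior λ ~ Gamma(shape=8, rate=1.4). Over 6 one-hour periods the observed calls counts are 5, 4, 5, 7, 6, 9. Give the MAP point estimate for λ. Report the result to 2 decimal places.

λ̂_MAP = 5.81

Σxᵢ = 5+4+5+7+6+9 = 36, with n = 6.
Posterior ∝ λ^7e^(−1.4λ) · λ^36e^(−6λ) = λ^43e^(−7.4λ), i.e. Gamma(shape=44, rate=7.4).
The mode of a Gamma(a, b) with a ≥ 1 (shape–rate) is (a−1)/b = 43/7.4 ≈ 5.81.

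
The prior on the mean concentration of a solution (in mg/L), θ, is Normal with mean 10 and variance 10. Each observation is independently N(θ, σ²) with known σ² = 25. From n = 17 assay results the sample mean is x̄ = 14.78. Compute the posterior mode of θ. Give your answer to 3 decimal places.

n = 17, x̄ = 14.78.
For a Normal prior and Normal likelihood with known variance, the posterior is Normal; its mode equals its mean, the precision-weighted average.
Prior precision 1/σ₀² = 1/10 = 0.1; data precision n/σ² = 17/25 = 0.68.
θ̂ = (0.1·10 + 0.68·14.78) / (0.1 + 0.68) = 11.0504/0.78 = 13813/975 ≈ 14.167.

θ̂_MAP = 14.167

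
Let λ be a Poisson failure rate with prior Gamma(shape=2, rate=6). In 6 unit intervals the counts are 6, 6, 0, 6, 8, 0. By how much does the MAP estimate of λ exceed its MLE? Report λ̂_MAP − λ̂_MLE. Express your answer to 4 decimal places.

MAP − MLE = -2.0833

Σxᵢ = 26. Posterior is Gamma(28, 12); MAP = (28−1)/12 = 27/12 ≈ 2.25000.
MLE = x̄ = 26/6 ≈ 4.33333.
Difference = 27/12 − 26/6 = -25/12 ≈ -2.0833.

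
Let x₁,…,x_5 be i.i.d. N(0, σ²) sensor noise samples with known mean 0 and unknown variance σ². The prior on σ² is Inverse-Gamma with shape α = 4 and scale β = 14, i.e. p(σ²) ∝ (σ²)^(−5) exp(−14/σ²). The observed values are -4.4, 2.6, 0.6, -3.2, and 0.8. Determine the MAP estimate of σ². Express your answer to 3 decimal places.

σ̂²_MAP = 4.357

Sum of squared deviations about the known mean: SS = (-4.4−0)² + (2.6−0)² + (0.6−0)² + (-3.2−0)² + (0.8−0)² = 37.36.
The Normal likelihood contributes (σ²)^(−n/2) exp(−SS/(2σ²)), so the posterior is Inverse-Gamma(α + n/2, β + SS/2) = Inverse-Gamma(6.5, 32.68).
The mode of Inverse-Gamma(a, b) is b/(a+1) = 32.68/7.5 ≈ 4.357.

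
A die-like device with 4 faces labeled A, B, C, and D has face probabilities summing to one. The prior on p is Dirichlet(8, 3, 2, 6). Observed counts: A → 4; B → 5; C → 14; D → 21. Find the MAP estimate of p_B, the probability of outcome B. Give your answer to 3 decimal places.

MAP estimate of p_B = 0.119

The posterior is Dirichlet(αᵢ + nᵢ) = Dirichlet(12, 8, 16, 27).
For a Dirichlet(a₁,…,a_K) with all aᵢ > 1, the mode has j-th component (aⱼ − 1)/(Σaᵢ − K).
Here Σaᵢ = 63 and K = 4, so p_B = (8 − 1)/(63 − 4) = 7/59 ≈ 0.119.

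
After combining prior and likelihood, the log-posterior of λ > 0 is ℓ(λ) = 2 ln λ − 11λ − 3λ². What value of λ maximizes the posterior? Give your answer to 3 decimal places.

ℓ'(λ) = 2/λ − 11 − 6λ. Setting this to zero and multiplying by λ: 6λ² + 11λ − 2 = 0.
λ = (−11 + √(11² + 4·6·2)) / (2·6) = (−11 + √169) / 12 = (−11 + 13)/12 = 1/6.
ℓ''(λ) = −2/λ² − 6 < 0, confirming a maximum.

λ̂_MAP = 0.167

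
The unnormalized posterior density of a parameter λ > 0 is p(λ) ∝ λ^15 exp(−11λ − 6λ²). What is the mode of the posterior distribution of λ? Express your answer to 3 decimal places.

ℓ'(λ) = 15/λ − 11 − 12λ. Setting this to zero and multiplying by λ: 12λ² + 11λ − 15 = 0.
λ = (−11 + √(11² + 4·12·15)) / (2·12) = (−11 + √841) / 24 = (−11 + 29)/24 = 3/4.
ℓ''(λ) = −15/λ² − 12 < 0, confirming a maximum.

λ̂_MAP = 0.750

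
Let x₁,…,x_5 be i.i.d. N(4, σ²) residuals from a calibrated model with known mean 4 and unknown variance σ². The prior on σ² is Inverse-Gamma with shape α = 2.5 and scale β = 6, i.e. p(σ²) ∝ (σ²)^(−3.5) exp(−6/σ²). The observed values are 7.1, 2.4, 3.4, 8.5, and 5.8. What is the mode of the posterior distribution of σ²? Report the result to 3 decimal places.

Sum of squared deviations about the known mean: SS = (7.1−4)² + (2.4−4)² + (3.4−4)² + (8.5−4)² + (5.8−4)² = 36.02.
The Normal likelihood contributes (σ²)^(−n/2) exp(−SS/(2σ²)), so the posterior is Inverse-Gamma(α + n/2, β + SS/2) = Inverse-Gamma(5, 24.01).
The mode of Inverse-Gamma(a, b) is b/(a+1) = 24.01/6 ≈ 4.002.

σ̂²_MAP = 4.002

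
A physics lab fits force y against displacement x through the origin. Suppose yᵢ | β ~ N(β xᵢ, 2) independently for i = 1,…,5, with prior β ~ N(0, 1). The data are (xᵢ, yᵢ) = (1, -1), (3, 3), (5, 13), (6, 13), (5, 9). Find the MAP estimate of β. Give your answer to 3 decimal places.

β̂_MAP = 2.000

log p(β | y) = −Σ(yᵢ − βxᵢ)²/(2·2) − β²/(2·1) + const.
Setting the derivative to zero: Σxᵢ(yᵢ − βxᵢ)/2 − β/1 = 0, so β = Σxᵢyᵢ / (Σxᵢ² + σ²/τ²).
Σxᵢyᵢ = 1·(-1) + 3·3 + 5·13 + 6·13 + 5·9 = 196; Σxᵢ² = 96; σ²/τ² = 2.
β̂_MAP = 196 / (96 + 2) = 196/98 ≈ 2.000.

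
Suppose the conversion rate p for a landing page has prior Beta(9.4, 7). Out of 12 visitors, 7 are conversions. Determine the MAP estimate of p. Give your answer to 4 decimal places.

Prior: Beta(9.4, 7).
Data: 7 successes in 12 trials. The binomial likelihood contributes p^7(1−p)^5, so the posterior is Beta(9.4+7, 7+5) = Beta(16.4, 12).
For Beta(a, b) with a, b > 1 the mode is (a−1)/(a+b−2) = 15.4/26.4 ≈ 0.5833.

p̂_MAP = 0.5833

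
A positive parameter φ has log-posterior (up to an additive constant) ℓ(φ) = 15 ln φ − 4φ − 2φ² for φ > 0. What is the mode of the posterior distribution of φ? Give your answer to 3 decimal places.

φ̂_MAP = 1.500

ℓ'(φ) = 15/φ − 4 − 4φ. Setting this to zero and multiplying by φ: 4φ² + 4φ − 15 = 0.
φ = (−4 + √(4² + 4·4·15)) / (2·4) = (−4 + √256) / 8 = (−4 + 16)/8 = 3/2.
ℓ''(φ) = −15/φ² − 4 < 0, confirming a maximum.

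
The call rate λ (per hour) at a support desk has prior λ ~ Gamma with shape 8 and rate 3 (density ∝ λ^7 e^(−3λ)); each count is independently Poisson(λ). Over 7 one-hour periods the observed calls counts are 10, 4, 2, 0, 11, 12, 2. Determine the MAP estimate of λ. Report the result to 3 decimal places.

λ̂_MAP = 4.800

Σxᵢ = 10+4+2+0+11+12+2 = 41, with n = 7.
Posterior ∝ λ^7e^(−3λ) · λ^41e^(−7λ) = λ^48e^(−10λ), i.e. Gamma(shape=49, rate=10).
The mode of a Gamma(a, b) with a ≥ 1 (shape–rate) is (a−1)/b = 48/10 ≈ 4.800.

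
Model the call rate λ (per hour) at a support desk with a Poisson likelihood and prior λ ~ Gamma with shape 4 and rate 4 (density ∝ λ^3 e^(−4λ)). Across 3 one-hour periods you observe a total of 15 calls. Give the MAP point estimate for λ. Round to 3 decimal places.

Σxᵢ = 15, n = 3.
Posterior ∝ λ^3e^(−4λ) · λ^15e^(−3λ) = λ^18e^(−7λ), i.e. Gamma(shape=19, rate=7).
The mode of a Gamma(a, b) with a ≥ 1 (shape–rate) is (a−1)/b = 18/7 ≈ 2.571.

λ̂_MAP = 2.571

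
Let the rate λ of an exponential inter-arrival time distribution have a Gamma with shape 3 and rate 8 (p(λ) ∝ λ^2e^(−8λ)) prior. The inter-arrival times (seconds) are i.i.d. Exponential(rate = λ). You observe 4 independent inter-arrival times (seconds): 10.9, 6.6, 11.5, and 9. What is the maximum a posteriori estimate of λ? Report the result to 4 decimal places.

The Exponential(rate=λ) likelihood is ∝ λ^n e^(−λΣtᵢ). Here n = 4 and Σtᵢ = 10.9 + 6.6 + 11.5 + 9 = 38.
Posterior ∝ λ^2e^(−8λ) · λ^4e^(−38λ) = λ^6e^(−46λ), i.e. Gamma(7, 46).
Mode = (a−1)/b = 6/46 ≈ 0.1304.

λ̂_MAP = 0.1304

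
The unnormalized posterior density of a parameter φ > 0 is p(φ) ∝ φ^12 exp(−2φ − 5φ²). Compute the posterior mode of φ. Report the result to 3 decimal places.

ℓ'(φ) = 12/φ − 2 − 10φ. Setting this to zero and multiplying by φ: 10φ² + 2φ − 12 = 0.
φ = (−2 + √(2² + 4·10·12)) / (2·10) = (−2 + √484) / 20 = (−2 + 22)/20 = 1.
ℓ''(φ) = −12/φ² − 10 < 0, confirming a maximum.

φ̂_MAP = 1.000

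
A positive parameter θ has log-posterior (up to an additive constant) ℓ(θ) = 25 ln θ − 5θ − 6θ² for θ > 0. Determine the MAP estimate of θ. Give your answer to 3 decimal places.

ℓ'(θ) = 25/θ − 5 − 12θ. Setting this to zero and multiplying by θ: 12θ² + 5θ − 25 = 0.
θ = (−5 + √(5² + 4·12·25)) / (2·12) = (−5 + √1225) / 24 = (−5 + 35)/24 = 5/4.
ℓ''(θ) = −25/θ² − 12 < 0, confirming a maximum.

θ̂_MAP = 1.250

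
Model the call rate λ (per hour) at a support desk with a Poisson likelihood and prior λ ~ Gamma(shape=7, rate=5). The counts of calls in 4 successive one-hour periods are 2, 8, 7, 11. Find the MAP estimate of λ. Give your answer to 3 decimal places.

λ̂_MAP = 3.778

Σxᵢ = 2+8+7+11 = 28, with n = 4.
Posterior ∝ λ^6e^(−5λ) · λ^28e^(−4λ) = λ^34e^(−9λ), i.e. Gamma(shape=35, rate=9).
The mode of a Gamma(a, b) with a ≥ 1 (shape–rate) is (a−1)/b = 34/9 ≈ 3.778.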